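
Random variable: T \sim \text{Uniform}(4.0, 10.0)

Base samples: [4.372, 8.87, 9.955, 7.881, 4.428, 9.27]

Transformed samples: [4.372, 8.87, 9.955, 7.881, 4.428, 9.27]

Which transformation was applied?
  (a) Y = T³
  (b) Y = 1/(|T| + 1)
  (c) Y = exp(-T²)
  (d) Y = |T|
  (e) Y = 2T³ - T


Checking option (d) Y = |T|:
  T = 4.372 -> Y = 4.372 ✓
  T = 8.87 -> Y = 8.87 ✓
  T = 9.955 -> Y = 9.955 ✓
All samples match this transformation.

(d) |T|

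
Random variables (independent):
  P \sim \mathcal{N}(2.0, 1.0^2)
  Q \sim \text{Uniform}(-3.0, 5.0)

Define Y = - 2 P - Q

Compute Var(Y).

For independent RVs: Var(aX + bY) = a²Var(X) + b²Var(Y)
Var(P) = 1
Var(Q) = 5.3333333
Var(Y) = (-2)²*1 + (-1)²*5.3333333
= 4*1 + 1*5.3333333 = 9.3333333

9.3333333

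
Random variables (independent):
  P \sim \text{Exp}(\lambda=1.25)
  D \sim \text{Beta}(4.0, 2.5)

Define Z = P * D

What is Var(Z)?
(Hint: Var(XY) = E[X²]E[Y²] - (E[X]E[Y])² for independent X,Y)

Var(XY) = E[X²]E[Y²] - (E[X]E[Y])²
E[P] = 0.8, Var(P) = 0.64
E[D] = 0.61538462, Var(D) = 0.031558185
E[P²] = 0.64 + 0.8² = 1.28
E[D²] = 0.031558185 + 0.61538462² = 0.41025641
Var(Z) = 1.28*0.41025641 - (0.8*0.61538462)²
= 0.52512821 - 0.24236686 = 0.28276134

0.28276134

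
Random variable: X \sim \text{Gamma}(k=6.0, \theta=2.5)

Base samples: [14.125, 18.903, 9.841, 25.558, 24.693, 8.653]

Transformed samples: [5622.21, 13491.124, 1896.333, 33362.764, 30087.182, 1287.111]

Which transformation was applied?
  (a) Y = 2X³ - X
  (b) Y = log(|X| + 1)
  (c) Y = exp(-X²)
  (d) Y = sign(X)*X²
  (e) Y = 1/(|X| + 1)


Checking option (a) Y = 2X³ - X:
  X = 14.125 -> Y = 5622.21 ✓
  X = 18.903 -> Y = 13491.124 ✓
  X = 9.841 -> Y = 1896.333 ✓
All samples match this transformation.

(a) 2X³ - X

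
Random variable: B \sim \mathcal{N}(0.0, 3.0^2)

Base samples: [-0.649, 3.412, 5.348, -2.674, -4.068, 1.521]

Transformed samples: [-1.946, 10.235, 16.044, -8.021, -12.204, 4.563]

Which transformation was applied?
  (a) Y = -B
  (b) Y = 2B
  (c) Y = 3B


Checking option (c) Y = 3B:
  B = -0.649 -> Y = -1.946 ✓
  B = 3.412 -> Y = 10.235 ✓
  B = 5.348 -> Y = 16.044 ✓
All samples match this transformation.

(c) 3B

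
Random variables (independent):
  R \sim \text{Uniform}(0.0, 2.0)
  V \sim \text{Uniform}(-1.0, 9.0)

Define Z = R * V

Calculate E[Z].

For independent RVs: E[XY] = E[X]*E[Y]
E[R] = 1
E[V] = 4
E[Z] = 1 * 4 = 4

4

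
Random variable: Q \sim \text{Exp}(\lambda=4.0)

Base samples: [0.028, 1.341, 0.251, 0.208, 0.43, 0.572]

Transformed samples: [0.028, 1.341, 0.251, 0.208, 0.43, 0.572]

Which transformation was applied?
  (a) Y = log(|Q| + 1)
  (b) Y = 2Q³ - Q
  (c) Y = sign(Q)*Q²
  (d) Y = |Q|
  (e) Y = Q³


Checking option (d) Y = |Q|:
  Q = 0.028 -> Y = 0.028 ✓
  Q = 1.341 -> Y = 1.341 ✓
  Q = 0.251 -> Y = 0.251 ✓
All samples match this transformation.

(d) |Q|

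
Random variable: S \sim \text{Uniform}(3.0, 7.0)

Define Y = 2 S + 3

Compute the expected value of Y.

For Y = 2S + 3:
E[Y] = 2 * E[S] + 3
E[S] = (3 + 7)/2 = 5
E[Y] = 2 * 5 + 3 = 13

13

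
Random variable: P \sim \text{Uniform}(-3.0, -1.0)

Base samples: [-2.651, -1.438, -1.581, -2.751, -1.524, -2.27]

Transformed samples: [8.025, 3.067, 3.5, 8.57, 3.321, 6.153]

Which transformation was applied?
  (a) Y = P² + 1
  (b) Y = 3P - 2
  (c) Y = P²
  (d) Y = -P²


Checking option (a) Y = P² + 1:
  P = -2.651 -> Y = 8.025 ✓
  P = -1.438 -> Y = 3.067 ✓
  P = -1.581 -> Y = 3.5 ✓
All samples match this transformation.

(a) P² + 1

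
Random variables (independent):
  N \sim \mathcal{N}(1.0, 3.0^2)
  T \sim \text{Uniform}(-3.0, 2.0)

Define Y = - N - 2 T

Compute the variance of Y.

For independent RVs: Var(aX + bY) = a²Var(X) + b²Var(Y)
Var(N) = 9
Var(T) = 2.0833333
Var(Y) = (-1)²*9 + (-2)²*2.0833333
= 1*9 + 4*2.0833333 = 17.333333

17.333333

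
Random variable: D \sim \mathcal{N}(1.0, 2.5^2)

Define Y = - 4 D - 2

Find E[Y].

For Y = -4D - 2:
E[Y] = -4 * E[D] - 2
E[D] = 1.0 = 1
E[Y] = -4 * 1 - 2 = -6

-6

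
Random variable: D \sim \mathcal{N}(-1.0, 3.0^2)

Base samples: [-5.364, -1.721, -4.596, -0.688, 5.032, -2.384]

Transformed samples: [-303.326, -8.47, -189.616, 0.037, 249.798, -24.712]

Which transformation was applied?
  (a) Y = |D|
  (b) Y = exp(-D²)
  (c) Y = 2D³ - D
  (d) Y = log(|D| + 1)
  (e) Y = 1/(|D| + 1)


Checking option (c) Y = 2D³ - D:
  D = -5.364 -> Y = -303.326 ✓
  D = -1.721 -> Y = -8.47 ✓
  D = -4.596 -> Y = -189.616 ✓
All samples match this transformation.

(c) 2D³ - D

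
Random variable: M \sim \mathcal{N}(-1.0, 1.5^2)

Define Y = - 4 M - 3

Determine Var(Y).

For Y = aM + b: Var(Y) = a² * Var(M)
Var(M) = 1.5^2 = 2.25
Var(Y) = (-4)² * 2.25 = 16 * 2.25 = 36

36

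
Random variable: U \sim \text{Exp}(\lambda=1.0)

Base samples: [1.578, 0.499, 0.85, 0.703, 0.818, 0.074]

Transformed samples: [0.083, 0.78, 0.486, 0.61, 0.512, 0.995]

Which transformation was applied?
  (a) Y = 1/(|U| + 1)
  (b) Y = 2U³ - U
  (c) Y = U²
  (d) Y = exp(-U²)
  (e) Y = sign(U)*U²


Checking option (d) Y = exp(-U²):
  U = 1.578 -> Y = 0.083 ✓
  U = 0.499 -> Y = 0.78 ✓
  U = 0.85 -> Y = 0.486 ✓
All samples match this transformation.

(d) exp(-U²)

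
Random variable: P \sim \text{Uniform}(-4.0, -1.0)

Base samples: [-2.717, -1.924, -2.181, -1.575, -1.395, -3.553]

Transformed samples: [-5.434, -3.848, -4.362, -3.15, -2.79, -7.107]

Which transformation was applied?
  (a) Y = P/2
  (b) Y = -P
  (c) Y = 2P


Checking option (c) Y = 2P:
  P = -2.717 -> Y = -5.434 ✓
  P = -1.924 -> Y = -3.848 ✓
  P = -2.181 -> Y = -4.362 ✓
All samples match this transformation.

(c) 2P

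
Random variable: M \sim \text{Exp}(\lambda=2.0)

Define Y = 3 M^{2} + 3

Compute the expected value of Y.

E[Y] = 3*E[M²] + 3
E[M] = 0.5
E[M²] = Var(M) + (E[M])² = 0.25 + 0.25 = 0.5
E[Y] = 3*0.5 + 3 = 4.5

4.5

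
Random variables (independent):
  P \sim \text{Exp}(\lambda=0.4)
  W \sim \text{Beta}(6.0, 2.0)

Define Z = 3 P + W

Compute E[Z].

E[Z] = 3*E[P] + 1*E[W]
E[P] = 2.5
E[W] = 0.75
E[Z] = 3*2.5 + 1*0.75 = 8.25

8.25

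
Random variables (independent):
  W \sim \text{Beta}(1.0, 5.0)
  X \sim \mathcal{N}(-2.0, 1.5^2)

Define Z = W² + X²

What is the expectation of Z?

E[Z] = E[W²] + E[X²]
E[W²] = Var(W) + E[W]² = 0.01984127 + 0.027777778 = 0.047619048
E[X²] = Var(X) + E[X]² = 2.25 + 4 = 6.25
E[Z] = 0.047619048 + 6.25 = 6.297619

6.297619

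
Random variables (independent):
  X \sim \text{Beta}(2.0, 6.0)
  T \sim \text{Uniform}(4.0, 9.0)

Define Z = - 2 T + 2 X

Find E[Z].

E[Z] = 2*E[X] - 2*E[T]
E[X] = 0.25
E[T] = 6.5
E[Z] = 2*0.25 - 2*6.5 = -12.5

-12.5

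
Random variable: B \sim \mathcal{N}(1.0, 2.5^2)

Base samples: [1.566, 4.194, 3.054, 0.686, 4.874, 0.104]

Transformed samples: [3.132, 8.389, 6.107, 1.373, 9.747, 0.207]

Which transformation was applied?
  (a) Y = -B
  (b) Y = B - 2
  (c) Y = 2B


Checking option (c) Y = 2B:
  B = 1.566 -> Y = 3.132 ✓
  B = 4.194 -> Y = 8.389 ✓
  B = 3.054 -> Y = 6.107 ✓
All samples match this transformation.

(c) 2B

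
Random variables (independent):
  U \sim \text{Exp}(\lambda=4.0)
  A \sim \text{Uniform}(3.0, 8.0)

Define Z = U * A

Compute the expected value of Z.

For independent RVs: E[XY] = E[X]*E[Y]
E[U] = 0.25
E[A] = 5.5
E[Z] = 0.25 * 5.5 = 1.375

1.375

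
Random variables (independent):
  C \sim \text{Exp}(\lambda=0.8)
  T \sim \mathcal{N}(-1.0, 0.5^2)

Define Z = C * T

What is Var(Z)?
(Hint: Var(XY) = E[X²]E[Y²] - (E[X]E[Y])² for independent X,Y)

Var(XY) = E[X²]E[Y²] - (E[X]E[Y])²
E[C] = 1.25, Var(C) = 1.5625
E[T] = -1, Var(T) = 0.25
E[C²] = 1.5625 + 1.25² = 3.125
E[T²] = 0.25 + (-1)² = 1.25
Var(Z) = 3.125*1.25 - (1.25*(-1))²
= 3.90625 - 1.5625 = 2.34375

2.34375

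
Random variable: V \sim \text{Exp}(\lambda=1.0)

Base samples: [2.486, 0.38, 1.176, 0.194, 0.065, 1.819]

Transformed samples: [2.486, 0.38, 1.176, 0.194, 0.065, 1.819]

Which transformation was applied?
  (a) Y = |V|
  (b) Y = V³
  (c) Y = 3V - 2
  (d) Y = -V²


Checking option (a) Y = |V|:
  V = 2.486 -> Y = 2.486 ✓
  V = 0.38 -> Y = 0.38 ✓
  V = 1.176 -> Y = 1.176 ✓
All samples match this transformation.

(a) |V|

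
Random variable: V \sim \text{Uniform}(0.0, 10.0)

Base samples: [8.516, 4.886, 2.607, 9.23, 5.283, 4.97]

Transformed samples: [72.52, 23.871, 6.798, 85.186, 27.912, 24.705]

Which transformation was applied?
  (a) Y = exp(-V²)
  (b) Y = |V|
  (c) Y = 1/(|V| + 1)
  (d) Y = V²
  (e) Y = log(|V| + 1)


Checking option (d) Y = V²:
  V = 8.516 -> Y = 72.52 ✓
  V = 4.886 -> Y = 23.871 ✓
  V = 2.607 -> Y = 6.798 ✓
All samples match this transformation.

(d) V²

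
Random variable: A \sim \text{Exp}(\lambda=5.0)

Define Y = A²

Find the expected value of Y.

E[A²] = Var(A) + (E[A])² = 0.04 + 0.04 = 0.08

0.08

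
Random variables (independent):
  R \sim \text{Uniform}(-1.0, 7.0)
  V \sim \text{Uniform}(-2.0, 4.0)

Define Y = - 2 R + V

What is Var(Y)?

For independent RVs: Var(aX + bY) = a²Var(X) + b²Var(Y)
Var(R) = 5.3333333
Var(V) = 3
Var(Y) = (-2)²*5.3333333 + 1²*3
= 4*5.3333333 + 1*3 = 24.333333

24.333333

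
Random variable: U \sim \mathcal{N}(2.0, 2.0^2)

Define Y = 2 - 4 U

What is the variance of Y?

For Y = aU + b: Var(Y) = a² * Var(U)
Var(U) = 2.0^2 = 4
Var(Y) = (-4)² * 4 = 16 * 4 = 64

64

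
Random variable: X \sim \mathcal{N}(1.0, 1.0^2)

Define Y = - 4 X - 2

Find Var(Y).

For Y = aX + b: Var(Y) = a² * Var(X)
Var(X) = 1.0^2 = 1
Var(Y) = (-4)² * 1 = 16 * 1 = 16

16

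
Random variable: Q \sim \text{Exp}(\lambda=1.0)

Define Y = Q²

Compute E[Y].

Using E[X²] = Var(X) + (E[X])²:
E[Q] = 1
Var(Q) = 1/1.0^2 = 1
E[Q²] = 1 + 1² = 1 + 1 = 2

2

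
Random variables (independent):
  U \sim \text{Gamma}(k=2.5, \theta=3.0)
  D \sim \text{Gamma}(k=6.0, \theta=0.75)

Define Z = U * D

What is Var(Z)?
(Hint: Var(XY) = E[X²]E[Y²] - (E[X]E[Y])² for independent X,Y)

Var(XY) = E[X²]E[Y²] - (E[X]E[Y])²
E[U] = 7.5, Var(U) = 22.5
E[D] = 4.5, Var(D) = 3.375
E[U²] = 22.5 + 7.5² = 78.75
E[D²] = 3.375 + 4.5² = 23.625
Var(Z) = 78.75*23.625 - (7.5*4.5)²
= 1860.4688 - 1139.0625 = 721.40625

721.40625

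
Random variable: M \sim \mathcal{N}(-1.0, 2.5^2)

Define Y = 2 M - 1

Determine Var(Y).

For Y = aM + b: Var(Y) = a² * Var(M)
Var(M) = 2.5^2 = 6.25
Var(Y) = 2² * 6.25 = 4 * 6.25 = 25

25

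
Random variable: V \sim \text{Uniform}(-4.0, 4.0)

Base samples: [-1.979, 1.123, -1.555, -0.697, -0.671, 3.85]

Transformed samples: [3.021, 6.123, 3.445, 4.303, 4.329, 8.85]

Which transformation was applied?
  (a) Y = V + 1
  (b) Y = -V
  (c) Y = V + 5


Checking option (c) Y = V + 5:
  V = -1.979 -> Y = 3.021 ✓
  V = 1.123 -> Y = 6.123 ✓
  V = -1.555 -> Y = 3.445 ✓
All samples match this transformation.

(c) V + 5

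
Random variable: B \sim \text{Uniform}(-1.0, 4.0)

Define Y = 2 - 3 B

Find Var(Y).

For Y = aB + b: Var(Y) = a² * Var(B)
Var(B) = (4 + 1)^2/12 = 2.0833333
Var(Y) = (-3)² * 2.0833333 = 9 * 2.0833333 = 18.75

18.75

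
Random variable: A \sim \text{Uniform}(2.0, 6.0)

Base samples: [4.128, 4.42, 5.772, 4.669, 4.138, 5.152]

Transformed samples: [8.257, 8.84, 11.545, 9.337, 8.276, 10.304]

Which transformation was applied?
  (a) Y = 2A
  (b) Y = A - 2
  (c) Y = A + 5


Checking option (a) Y = 2A:
  A = 4.128 -> Y = 8.257 ✓
  A = 4.42 -> Y = 8.84 ✓
  A = 5.772 -> Y = 11.545 ✓
All samples match this transformation.

(a) 2A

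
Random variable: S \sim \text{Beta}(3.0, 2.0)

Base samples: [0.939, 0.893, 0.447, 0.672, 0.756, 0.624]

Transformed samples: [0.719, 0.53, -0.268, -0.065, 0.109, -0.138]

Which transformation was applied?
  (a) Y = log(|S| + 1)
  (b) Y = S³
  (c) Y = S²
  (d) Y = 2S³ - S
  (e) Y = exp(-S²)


Checking option (d) Y = 2S³ - S:
  S = 0.939 -> Y = 0.719 ✓
  S = 0.893 -> Y = 0.53 ✓
  S = 0.447 -> Y = -0.268 ✓
All samples match this transformation.

(d) 2S³ - S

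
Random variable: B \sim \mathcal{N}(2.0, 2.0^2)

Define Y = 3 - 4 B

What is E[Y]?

For Y = -4B + 3:
E[Y] = -4 * E[B] + 3
E[B] = 2.0 = 2
E[Y] = -4 * 2 + 3 = -5

-5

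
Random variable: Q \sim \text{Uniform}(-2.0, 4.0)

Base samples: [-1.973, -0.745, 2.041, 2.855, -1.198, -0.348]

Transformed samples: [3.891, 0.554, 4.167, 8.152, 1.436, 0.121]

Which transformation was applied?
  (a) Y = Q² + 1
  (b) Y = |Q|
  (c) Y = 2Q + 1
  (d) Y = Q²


Checking option (d) Y = Q²:
  Q = -1.973 -> Y = 3.891 ✓
  Q = -0.745 -> Y = 0.554 ✓
  Q = 2.041 -> Y = 4.167 ✓
All samples match this transformation.

(d) Q²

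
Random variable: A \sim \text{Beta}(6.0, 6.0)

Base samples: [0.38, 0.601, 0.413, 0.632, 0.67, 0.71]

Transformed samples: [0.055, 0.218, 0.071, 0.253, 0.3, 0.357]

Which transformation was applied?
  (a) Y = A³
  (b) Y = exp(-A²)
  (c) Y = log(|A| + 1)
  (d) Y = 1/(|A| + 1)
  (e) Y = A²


Checking option (a) Y = A³:
  A = 0.38 -> Y = 0.055 ✓
  A = 0.601 -> Y = 0.218 ✓
  A = 0.413 -> Y = 0.071 ✓
All samples match this transformation.

(a) A³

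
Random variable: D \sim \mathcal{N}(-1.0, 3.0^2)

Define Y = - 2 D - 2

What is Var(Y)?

For Y = aD + b: Var(Y) = a² * Var(D)
Var(D) = 3.0^2 = 9
Var(Y) = (-2)² * 9 = 4 * 9 = 36

36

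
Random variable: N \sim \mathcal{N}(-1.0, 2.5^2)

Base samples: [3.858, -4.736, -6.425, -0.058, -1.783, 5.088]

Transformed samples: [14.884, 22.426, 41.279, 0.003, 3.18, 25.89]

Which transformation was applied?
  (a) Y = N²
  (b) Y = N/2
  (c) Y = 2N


Checking option (a) Y = N²:
  N = 3.858 -> Y = 14.884 ✓
  N = -4.736 -> Y = 22.426 ✓
  N = -6.425 -> Y = 41.279 ✓
All samples match this transformation.

(a) N²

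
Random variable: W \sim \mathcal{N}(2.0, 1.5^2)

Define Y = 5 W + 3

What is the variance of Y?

For Y = aW + b: Var(Y) = a² * Var(W)
Var(W) = 1.5^2 = 2.25
Var(Y) = 5² * 2.25 = 25 * 2.25 = 56.25

56.25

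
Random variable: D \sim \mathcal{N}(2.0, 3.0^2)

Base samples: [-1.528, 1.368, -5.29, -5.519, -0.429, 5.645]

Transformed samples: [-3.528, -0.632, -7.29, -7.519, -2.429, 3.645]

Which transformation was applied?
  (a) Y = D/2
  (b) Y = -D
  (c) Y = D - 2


Checking option (c) Y = D - 2:
  D = -1.528 -> Y = -3.528 ✓
  D = 1.368 -> Y = -0.632 ✓
  D = -5.29 -> Y = -7.29 ✓
All samples match this transformation.

(c) D - 2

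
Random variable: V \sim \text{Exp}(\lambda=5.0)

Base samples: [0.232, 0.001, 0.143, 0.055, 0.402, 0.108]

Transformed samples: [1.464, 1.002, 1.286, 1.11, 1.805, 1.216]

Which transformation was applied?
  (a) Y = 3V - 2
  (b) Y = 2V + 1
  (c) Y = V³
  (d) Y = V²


Checking option (b) Y = 2V + 1:
  V = 0.232 -> Y = 1.464 ✓
  V = 0.001 -> Y = 1.002 ✓
  V = 0.143 -> Y = 1.286 ✓
All samples match this transformation.

(b) 2V + 1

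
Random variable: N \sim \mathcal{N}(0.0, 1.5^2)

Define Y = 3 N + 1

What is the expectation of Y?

For Y = 3N + 1:
E[Y] = 3 * E[N] + 1
E[N] = 0.0 = 0
E[Y] = 3 * 0 + 1 = 1

1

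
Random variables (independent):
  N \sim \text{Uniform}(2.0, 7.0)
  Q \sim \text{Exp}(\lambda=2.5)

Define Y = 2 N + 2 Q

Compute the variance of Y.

For independent RVs: Var(aX + bY) = a²Var(X) + b²Var(Y)
Var(N) = 2.0833333
Var(Q) = 0.16
Var(Y) = 2²*2.0833333 + 2²*0.16
= 4*2.0833333 + 4*0.16 = 8.9733333

8.9733333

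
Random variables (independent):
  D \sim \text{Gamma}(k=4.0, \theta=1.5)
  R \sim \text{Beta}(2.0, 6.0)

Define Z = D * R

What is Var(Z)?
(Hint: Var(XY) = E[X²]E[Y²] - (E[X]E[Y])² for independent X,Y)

Var(XY) = E[X²]E[Y²] - (E[X]E[Y])²
E[D] = 6, Var(D) = 9
E[R] = 0.25, Var(R) = 0.020833333
E[D²] = 9 + 6² = 45
E[R²] = 0.020833333 + 0.25² = 0.083333333
Var(Z) = 45*0.083333333 - (6*0.25)²
= 3.75 - 2.25 = 1.5

1.5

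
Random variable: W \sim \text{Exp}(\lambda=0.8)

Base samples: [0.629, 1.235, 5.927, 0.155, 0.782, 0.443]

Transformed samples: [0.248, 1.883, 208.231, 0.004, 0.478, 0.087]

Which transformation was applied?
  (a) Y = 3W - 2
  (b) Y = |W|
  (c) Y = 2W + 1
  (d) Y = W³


Checking option (d) Y = W³:
  W = 0.629 -> Y = 0.248 ✓
  W = 1.235 -> Y = 1.883 ✓
  W = 5.927 -> Y = 208.231 ✓
All samples match this transformation.

(d) W³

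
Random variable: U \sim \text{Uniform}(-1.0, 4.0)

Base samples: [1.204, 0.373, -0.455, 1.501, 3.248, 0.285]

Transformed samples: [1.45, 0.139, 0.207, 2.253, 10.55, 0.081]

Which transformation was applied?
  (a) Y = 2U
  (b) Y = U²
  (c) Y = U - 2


Checking option (b) Y = U²:
  U = 1.204 -> Y = 1.45 ✓
  U = 0.373 -> Y = 0.139 ✓
  U = -0.455 -> Y = 0.207 ✓
All samples match this transformation.

(b) U²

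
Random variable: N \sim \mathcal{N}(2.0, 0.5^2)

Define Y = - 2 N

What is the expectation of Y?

For Y = -2N:
E[Y] = -2 * E[N]
E[N] = 2.0 = 2
E[Y] = -2 * 2 = -4

-4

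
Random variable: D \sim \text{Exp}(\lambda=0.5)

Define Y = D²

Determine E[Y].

Using E[X²] = Var(X) + (E[X])²:
E[D] = 2
Var(D) = 1/0.5^2 = 4
E[D²] = 4 + 2² = 4 + 4 = 8

8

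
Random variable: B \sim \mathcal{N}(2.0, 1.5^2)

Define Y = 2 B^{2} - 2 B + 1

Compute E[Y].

E[Y] = 2*E[B²] - 2*E[B] + 1
E[B] = 2
E[B²] = Var(B) + (E[B])² = 2.25 + 4 = 6.25
E[Y] = 2*6.25 - 2*2 + 1 = 9.5

9.5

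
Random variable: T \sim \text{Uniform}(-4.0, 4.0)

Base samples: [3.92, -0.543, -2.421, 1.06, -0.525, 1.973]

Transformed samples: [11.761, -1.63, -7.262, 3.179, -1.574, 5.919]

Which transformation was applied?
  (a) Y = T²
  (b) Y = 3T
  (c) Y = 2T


Checking option (b) Y = 3T:
  T = 3.92 -> Y = 11.761 ✓
  T = -0.543 -> Y = -1.63 ✓
  T = -2.421 -> Y = -7.262 ✓
All samples match this transformation.

(b) 3T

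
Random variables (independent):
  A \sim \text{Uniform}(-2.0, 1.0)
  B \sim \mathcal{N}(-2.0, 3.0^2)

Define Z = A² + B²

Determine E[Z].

E[Z] = E[A²] + E[B²]
E[A²] = Var(A) + E[A]² = 0.75 + 0.25 = 1
E[B²] = Var(B) + E[B]² = 9 + 4 = 13
E[Z] = 1 + 13 = 14

14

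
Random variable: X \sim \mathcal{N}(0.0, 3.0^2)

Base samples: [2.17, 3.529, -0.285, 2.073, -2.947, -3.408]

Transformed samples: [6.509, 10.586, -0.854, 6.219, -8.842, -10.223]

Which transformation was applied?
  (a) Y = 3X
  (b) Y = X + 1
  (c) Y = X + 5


Checking option (a) Y = 3X:
  X = 2.17 -> Y = 6.509 ✓
  X = 3.529 -> Y = 10.586 ✓
  X = -0.285 -> Y = -0.854 ✓
All samples match this transformation.

(a) 3X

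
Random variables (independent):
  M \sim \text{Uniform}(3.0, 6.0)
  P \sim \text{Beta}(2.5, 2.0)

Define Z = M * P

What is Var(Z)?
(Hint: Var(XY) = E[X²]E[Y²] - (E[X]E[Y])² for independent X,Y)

Var(XY) = E[X²]E[Y²] - (E[X]E[Y])²
E[M] = 4.5, Var(M) = 0.75
E[P] = 0.55555556, Var(P) = 0.044893378
E[M²] = 0.75 + 4.5² = 21
E[P²] = 0.044893378 + 0.55555556² = 0.35353535
Var(Z) = 21*0.35353535 - (4.5*0.55555556)²
= 7.4242424 - 6.25 = 1.1742424

1.1742424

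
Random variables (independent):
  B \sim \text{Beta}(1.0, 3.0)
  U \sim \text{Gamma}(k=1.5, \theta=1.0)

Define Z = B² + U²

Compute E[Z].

E[Z] = E[B²] + E[U²]
E[B²] = Var(B) + E[B]² = 0.0375 + 0.0625 = 0.1
E[U²] = Var(U) + E[U]² = 1.5 + 2.25 = 3.75
E[Z] = 0.1 + 3.75 = 3.85

3.85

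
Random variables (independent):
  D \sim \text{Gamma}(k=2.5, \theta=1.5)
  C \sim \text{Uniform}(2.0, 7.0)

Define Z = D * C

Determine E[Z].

For independent RVs: E[XY] = E[X]*E[Y]
E[D] = 3.75
E[C] = 4.5
E[Z] = 3.75 * 4.5 = 16.875

16.875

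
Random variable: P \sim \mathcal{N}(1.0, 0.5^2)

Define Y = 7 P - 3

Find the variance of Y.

For Y = aP + b: Var(Y) = a² * Var(P)
Var(P) = 0.5^2 = 0.25
Var(Y) = 7² * 0.25 = 49 * 0.25 = 12.25

12.25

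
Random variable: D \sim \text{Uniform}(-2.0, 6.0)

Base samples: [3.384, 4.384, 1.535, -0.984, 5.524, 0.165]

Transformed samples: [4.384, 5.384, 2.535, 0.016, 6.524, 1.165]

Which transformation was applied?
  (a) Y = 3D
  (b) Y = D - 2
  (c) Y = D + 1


Checking option (c) Y = D + 1:
  D = 3.384 -> Y = 4.384 ✓
  D = 4.384 -> Y = 5.384 ✓
  D = 1.535 -> Y = 2.535 ✓
All samples match this transformation.

(c) D + 1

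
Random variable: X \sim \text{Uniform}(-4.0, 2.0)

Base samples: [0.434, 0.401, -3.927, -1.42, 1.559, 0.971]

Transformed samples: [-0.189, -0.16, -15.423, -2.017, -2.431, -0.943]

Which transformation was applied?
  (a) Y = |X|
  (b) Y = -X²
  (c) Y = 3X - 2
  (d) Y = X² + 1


Checking option (b) Y = -X²:
  X = 0.434 -> Y = -0.189 ✓
  X = 0.401 -> Y = -0.16 ✓
  X = -3.927 -> Y = -15.423 ✓
All samples match this transformation.

(b) -X²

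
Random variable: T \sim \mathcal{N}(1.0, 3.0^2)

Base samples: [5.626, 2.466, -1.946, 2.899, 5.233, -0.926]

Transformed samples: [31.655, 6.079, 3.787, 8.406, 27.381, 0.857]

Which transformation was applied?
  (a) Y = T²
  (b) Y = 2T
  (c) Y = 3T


Checking option (a) Y = T²:
  T = 5.626 -> Y = 31.655 ✓
  T = 2.466 -> Y = 6.079 ✓
  T = -1.946 -> Y = 3.787 ✓
All samples match this transformation.

(a) T²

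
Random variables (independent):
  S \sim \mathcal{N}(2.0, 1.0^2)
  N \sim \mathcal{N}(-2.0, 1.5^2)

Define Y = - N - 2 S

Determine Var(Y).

For independent RVs: Var(aX + bY) = a²Var(X) + b²Var(Y)
Var(S) = 1
Var(N) = 2.25
Var(Y) = (-2)²*1 + (-1)²*2.25
= 4*1 + 1*2.25 = 6.25

6.25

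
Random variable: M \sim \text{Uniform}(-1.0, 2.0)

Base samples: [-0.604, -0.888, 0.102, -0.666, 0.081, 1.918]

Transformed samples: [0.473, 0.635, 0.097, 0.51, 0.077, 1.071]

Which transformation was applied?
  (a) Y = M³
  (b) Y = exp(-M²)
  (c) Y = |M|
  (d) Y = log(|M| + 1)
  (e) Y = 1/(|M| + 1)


Checking option (d) Y = log(|M| + 1):
  M = -0.604 -> Y = 0.473 ✓
  M = -0.888 -> Y = 0.635 ✓
  M = 0.102 -> Y = 0.097 ✓
All samples match this transformation.

(d) log(|M| + 1)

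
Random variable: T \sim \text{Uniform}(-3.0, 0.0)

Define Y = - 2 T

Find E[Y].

For Y = -2T:
E[Y] = -2 * E[T]
E[T] = (-3 + 0)/2 = -1.5
E[Y] = -2 * (-1.5) = 3

3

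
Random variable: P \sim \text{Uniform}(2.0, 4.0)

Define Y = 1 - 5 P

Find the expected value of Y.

For Y = -5P + 1:
E[Y] = -5 * E[P] + 1
E[P] = (2 + 4)/2 = 3
E[Y] = -5 * 3 + 1 = -14

-14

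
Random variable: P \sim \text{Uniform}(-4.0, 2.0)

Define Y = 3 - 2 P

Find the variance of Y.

For Y = aP + b: Var(Y) = a² * Var(P)
Var(P) = (2 + 4)^2/12 = 3
Var(Y) = (-2)² * 3 = 4 * 3 = 12

12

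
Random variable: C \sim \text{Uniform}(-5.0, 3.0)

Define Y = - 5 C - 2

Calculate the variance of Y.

For Y = aC + b: Var(Y) = a² * Var(C)
Var(C) = (3 + 5)^2/12 = 5.3333333
Var(Y) = (-5)² * 5.3333333 = 25 * 5.3333333 = 133.33333

133.33333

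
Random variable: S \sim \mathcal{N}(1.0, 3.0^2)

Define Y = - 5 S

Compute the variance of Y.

For Y = aS + b: Var(Y) = a² * Var(S)
Var(S) = 3.0^2 = 9
Var(Y) = (-5)² * 9 = 25 * 9 = 225

225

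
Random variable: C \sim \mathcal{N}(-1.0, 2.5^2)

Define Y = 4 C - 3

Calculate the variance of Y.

For Y = aC + b: Var(Y) = a² * Var(C)
Var(C) = 2.5^2 = 6.25
Var(Y) = 4² * 6.25 = 16 * 6.25 = 100

100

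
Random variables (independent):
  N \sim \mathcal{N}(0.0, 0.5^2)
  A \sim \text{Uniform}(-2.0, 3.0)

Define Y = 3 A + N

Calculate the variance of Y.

For independent RVs: Var(aX + bY) = a²Var(X) + b²Var(Y)
Var(N) = 0.25
Var(A) = 2.0833333
Var(Y) = 1²*0.25 + 3²*2.0833333
= 1*0.25 + 9*2.0833333 = 19

19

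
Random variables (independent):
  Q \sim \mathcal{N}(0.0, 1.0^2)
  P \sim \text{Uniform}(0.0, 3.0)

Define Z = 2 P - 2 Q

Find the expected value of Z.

E[Z] = -2*E[Q] + 2*E[P]
E[Q] = 0
E[P] = 1.5
E[Z] = -2*0 + 2*1.5 = 3

3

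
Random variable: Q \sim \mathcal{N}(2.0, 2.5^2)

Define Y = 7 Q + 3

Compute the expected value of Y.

For Y = 7Q + 3:
E[Y] = 7 * E[Q] + 3
E[Q] = 2.0 = 2
E[Y] = 7 * 2 + 3 = 17

17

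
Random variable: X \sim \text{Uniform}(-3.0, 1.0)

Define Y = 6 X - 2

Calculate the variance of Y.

For Y = aX + b: Var(Y) = a² * Var(X)
Var(X) = (1 + 3)^2/12 = 1.3333333
Var(Y) = 6² * 1.3333333 = 36 * 1.3333333 = 48

48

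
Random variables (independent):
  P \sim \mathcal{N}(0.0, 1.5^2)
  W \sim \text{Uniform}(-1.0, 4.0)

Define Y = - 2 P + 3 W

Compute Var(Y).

For independent RVs: Var(aX + bY) = a²Var(X) + b²Var(Y)
Var(P) = 2.25
Var(W) = 2.0833333
Var(Y) = (-2)²*2.25 + 3²*2.0833333
= 4*2.25 + 9*2.0833333 = 27.75

27.75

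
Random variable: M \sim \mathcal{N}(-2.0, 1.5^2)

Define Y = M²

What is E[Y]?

E[M²] = Var(M) + (E[M])² = 2.25 + 4 = 6.25

6.25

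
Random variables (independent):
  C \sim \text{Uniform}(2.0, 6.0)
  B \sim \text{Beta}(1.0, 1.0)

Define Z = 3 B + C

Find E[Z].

E[Z] = 1*E[C] + 3*E[B]
E[C] = 4
E[B] = 0.5
E[Z] = 1*4 + 3*0.5 = 5.5

5.5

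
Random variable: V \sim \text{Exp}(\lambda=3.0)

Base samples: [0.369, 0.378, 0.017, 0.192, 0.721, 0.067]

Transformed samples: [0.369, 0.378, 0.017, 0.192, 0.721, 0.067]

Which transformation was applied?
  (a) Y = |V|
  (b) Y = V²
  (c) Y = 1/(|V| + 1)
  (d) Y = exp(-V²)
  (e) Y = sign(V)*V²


Checking option (a) Y = |V|:
  V = 0.369 -> Y = 0.369 ✓
  V = 0.378 -> Y = 0.378 ✓
  V = 0.017 -> Y = 0.017 ✓
All samples match this transformation.

(a) |V|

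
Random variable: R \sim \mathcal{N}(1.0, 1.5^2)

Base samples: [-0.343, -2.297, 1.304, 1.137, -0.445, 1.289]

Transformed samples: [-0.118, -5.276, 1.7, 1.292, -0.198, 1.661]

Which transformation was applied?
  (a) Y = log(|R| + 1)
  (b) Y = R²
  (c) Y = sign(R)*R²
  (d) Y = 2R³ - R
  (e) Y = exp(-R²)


Checking option (c) Y = sign(R)*R²:
  R = -0.343 -> Y = -0.118 ✓
  R = -2.297 -> Y = -5.276 ✓
  R = 1.304 -> Y = 1.7 ✓
All samples match this transformation.

(c) sign(R)*R²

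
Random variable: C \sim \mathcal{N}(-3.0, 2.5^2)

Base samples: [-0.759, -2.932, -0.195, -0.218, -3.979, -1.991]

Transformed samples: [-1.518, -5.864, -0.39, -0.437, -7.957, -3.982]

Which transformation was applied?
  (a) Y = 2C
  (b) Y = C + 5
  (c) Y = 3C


Checking option (a) Y = 2C:
  C = -0.759 -> Y = -1.518 ✓
  C = -2.932 -> Y = -5.864 ✓
  C = -0.195 -> Y = -0.39 ✓
All samples match this transformation.

(a) 2C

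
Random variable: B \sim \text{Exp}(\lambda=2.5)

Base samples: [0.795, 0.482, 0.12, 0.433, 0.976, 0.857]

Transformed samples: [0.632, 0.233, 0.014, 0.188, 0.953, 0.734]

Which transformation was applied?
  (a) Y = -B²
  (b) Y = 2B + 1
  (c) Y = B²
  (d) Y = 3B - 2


Checking option (c) Y = B²:
  B = 0.795 -> Y = 0.632 ✓
  B = 0.482 -> Y = 0.233 ✓
  B = 0.12 -> Y = 0.014 ✓
All samples match this transformation.

(c) B²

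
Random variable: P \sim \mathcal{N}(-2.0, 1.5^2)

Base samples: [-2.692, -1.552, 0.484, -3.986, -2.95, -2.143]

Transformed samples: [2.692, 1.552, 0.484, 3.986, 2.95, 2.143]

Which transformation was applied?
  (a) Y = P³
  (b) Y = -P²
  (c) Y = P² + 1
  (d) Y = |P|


Checking option (d) Y = |P|:
  P = -2.692 -> Y = 2.692 ✓
  P = -1.552 -> Y = 1.552 ✓
  P = 0.484 -> Y = 0.484 ✓
All samples match this transformation.

(d) |P|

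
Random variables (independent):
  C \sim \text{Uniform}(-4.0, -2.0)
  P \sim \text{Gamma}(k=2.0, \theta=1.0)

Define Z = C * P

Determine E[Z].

For independent RVs: E[XY] = E[X]*E[Y]
E[C] = -3
E[P] = 2
E[Z] = -3 * 2 = -6

-6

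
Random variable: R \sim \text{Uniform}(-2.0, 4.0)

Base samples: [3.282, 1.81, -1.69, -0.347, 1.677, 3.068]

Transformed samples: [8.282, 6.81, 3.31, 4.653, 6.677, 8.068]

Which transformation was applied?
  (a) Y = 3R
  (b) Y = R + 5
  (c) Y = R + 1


Checking option (b) Y = R + 5:
  R = 3.282 -> Y = 8.282 ✓
  R = 1.81 -> Y = 6.81 ✓
  R = -1.69 -> Y = 3.31 ✓
All samples match this transformation.

(b) R + 5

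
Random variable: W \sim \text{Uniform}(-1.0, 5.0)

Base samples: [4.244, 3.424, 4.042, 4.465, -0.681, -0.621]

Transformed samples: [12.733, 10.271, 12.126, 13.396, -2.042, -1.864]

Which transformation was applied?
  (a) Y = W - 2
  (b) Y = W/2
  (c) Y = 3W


Checking option (c) Y = 3W:
  W = 4.244 -> Y = 12.733 ✓
  W = 3.424 -> Y = 10.271 ✓
  W = 4.042 -> Y = 12.126 ✓
All samples match this transformation.

(c) 3W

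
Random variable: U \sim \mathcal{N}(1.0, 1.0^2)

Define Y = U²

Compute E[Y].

Using E[X²] = Var(X) + (E[X])²:
E[U] = 1
Var(U) = 1.0^2 = 1
E[U²] = 1 + 1² = 1 + 1 = 2

2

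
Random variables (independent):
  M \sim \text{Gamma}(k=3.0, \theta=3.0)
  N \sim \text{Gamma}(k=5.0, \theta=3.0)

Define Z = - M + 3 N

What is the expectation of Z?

E[Z] = -1*E[M] + 3*E[N]
E[M] = 9
E[N] = 15
E[Z] = -1*9 + 3*15 = 36

36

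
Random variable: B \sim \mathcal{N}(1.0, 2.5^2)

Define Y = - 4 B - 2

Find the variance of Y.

For Y = aB + b: Var(Y) = a² * Var(B)
Var(B) = 2.5^2 = 6.25
Var(Y) = (-4)² * 6.25 = 16 * 6.25 = 100

100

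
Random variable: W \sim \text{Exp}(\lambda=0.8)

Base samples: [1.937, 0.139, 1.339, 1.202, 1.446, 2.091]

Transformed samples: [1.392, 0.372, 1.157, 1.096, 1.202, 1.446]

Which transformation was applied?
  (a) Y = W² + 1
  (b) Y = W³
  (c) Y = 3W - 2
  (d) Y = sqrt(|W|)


Checking option (d) Y = sqrt(|W|):
  W = 1.937 -> Y = 1.392 ✓
  W = 0.139 -> Y = 0.372 ✓
  W = 1.339 -> Y = 1.157 ✓
All samples match this transformation.

(d) sqrt(|W|)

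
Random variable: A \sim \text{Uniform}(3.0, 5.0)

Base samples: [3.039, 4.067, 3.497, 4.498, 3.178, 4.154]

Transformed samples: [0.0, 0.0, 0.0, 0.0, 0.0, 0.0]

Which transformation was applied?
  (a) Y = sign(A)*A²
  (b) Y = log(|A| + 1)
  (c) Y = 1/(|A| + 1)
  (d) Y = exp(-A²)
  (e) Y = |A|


Checking option (d) Y = exp(-A²):
  A = 3.039 -> Y = 0.0 ✓
  A = 4.067 -> Y = 0.0 ✓
  A = 3.497 -> Y = 0.0 ✓
All samples match this transformation.

(d) exp(-A²)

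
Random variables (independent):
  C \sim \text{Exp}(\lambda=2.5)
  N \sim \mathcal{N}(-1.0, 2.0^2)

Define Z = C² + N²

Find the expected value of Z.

E[Z] = E[C²] + E[N²]
E[C²] = Var(C) + E[C]² = 0.16 + 0.16 = 0.32
E[N²] = Var(N) + E[N]² = 4 + 1 = 5
E[Z] = 0.32 + 5 = 5.32

5.32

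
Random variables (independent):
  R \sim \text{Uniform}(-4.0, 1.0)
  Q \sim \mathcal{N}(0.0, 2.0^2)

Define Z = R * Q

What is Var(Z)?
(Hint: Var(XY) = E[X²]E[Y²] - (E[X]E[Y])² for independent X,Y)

Var(XY) = E[X²]E[Y²] - (E[X]E[Y])²
E[R] = -1.5, Var(R) = 2.0833333
E[Q] = 0, Var(Q) = 4
E[R²] = 2.0833333 + (-1.5)² = 4.3333333
E[Q²] = 4 + 0² = 4
Var(Z) = 4.3333333*4 - (-1.5*0)²
= 17.333333 - 0 = 17.333333

17.333333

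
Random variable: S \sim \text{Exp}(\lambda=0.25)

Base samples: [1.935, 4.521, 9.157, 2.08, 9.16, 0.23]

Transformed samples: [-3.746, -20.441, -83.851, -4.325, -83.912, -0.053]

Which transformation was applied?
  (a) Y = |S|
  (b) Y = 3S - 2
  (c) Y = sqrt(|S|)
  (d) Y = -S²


Checking option (d) Y = -S²:
  S = 1.935 -> Y = -3.746 ✓
  S = 4.521 -> Y = -20.441 ✓
  S = 9.157 -> Y = -83.851 ✓
All samples match this transformation.

(d) -S²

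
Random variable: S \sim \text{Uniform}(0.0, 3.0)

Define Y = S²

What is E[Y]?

Using E[X²] = Var(X) + (E[X])²:
E[S] = 1.5
Var(S) = (3 - 0)^2/12 = 0.75
E[S²] = 0.75 + 1.5² = 0.75 + 2.25 = 3

3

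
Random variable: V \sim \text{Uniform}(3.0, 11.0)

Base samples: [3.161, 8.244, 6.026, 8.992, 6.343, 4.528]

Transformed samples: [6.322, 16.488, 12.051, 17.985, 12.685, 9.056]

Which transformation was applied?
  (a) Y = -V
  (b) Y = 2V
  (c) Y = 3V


Checking option (b) Y = 2V:
  V = 3.161 -> Y = 6.322 ✓
  V = 8.244 -> Y = 16.488 ✓
  V = 6.026 -> Y = 12.051 ✓
All samples match this transformation.

(b) 2V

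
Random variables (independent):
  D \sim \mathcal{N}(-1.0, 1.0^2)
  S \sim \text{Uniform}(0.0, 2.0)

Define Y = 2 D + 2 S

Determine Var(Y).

For independent RVs: Var(aX + bY) = a²Var(X) + b²Var(Y)
Var(D) = 1
Var(S) = 0.33333333
Var(Y) = 2²*1 + 2²*0.33333333
= 4*1 + 4*0.33333333 = 5.3333333

5.3333333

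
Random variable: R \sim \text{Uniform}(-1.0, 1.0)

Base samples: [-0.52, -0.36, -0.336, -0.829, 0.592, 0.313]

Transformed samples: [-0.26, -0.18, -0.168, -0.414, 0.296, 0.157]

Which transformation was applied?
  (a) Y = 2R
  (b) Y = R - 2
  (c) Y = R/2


Checking option (c) Y = R/2:
  R = -0.52 -> Y = -0.26 ✓
  R = -0.36 -> Y = -0.18 ✓
  R = -0.336 -> Y = -0.168 ✓
All samples match this transformation.

(c) R/2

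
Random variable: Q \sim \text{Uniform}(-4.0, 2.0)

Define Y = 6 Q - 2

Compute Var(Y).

For Y = aQ + b: Var(Y) = a² * Var(Q)
Var(Q) = (2 + 4)^2/12 = 3
Var(Y) = 6² * 3 = 36 * 3 = 108

108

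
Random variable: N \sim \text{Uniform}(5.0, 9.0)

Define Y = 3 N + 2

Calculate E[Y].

For Y = 3N + 2:
E[Y] = 3 * E[N] + 2
E[N] = (5 + 9)/2 = 7
E[Y] = 3 * 7 + 2 = 23

23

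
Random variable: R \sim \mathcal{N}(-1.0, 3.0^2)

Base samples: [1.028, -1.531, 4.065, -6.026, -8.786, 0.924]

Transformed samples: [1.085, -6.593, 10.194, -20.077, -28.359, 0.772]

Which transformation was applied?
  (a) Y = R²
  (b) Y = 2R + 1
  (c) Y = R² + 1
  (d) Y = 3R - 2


Checking option (d) Y = 3R - 2:
  R = 1.028 -> Y = 1.085 ✓
  R = -1.531 -> Y = -6.593 ✓
  R = 4.065 -> Y = 10.194 ✓
All samples match this transformation.

(d) 3R - 2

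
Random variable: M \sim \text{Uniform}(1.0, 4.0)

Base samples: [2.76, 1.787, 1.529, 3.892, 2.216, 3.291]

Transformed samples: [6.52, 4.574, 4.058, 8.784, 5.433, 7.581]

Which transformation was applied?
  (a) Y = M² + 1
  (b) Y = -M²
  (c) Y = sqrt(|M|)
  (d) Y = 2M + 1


Checking option (d) Y = 2M + 1:
  M = 2.76 -> Y = 6.52 ✓
  M = 1.787 -> Y = 4.574 ✓
  M = 1.529 -> Y = 4.058 ✓
All samples match this transformation.

(d) 2M + 1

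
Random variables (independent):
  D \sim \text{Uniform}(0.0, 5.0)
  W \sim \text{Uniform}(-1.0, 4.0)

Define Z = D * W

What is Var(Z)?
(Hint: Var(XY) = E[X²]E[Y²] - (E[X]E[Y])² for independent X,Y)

Var(XY) = E[X²]E[Y²] - (E[X]E[Y])²
E[D] = 2.5, Var(D) = 2.0833333
E[W] = 1.5, Var(W) = 2.0833333
E[D²] = 2.0833333 + 2.5² = 8.3333333
E[W²] = 2.0833333 + 1.5² = 4.3333333
Var(Z) = 8.3333333*4.3333333 - (2.5*1.5)²
= 36.111111 - 14.0625 = 22.048611

22.048611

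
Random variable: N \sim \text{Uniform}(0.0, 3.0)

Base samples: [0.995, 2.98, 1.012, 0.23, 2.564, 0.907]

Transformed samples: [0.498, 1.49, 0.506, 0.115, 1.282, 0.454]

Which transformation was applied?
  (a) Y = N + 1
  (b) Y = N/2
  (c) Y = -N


Checking option (b) Y = N/2:
  N = 0.995 -> Y = 0.498 ✓
  N = 2.98 -> Y = 1.49 ✓
  N = 1.012 -> Y = 0.506 ✓
All samples match this transformation.

(b) N/2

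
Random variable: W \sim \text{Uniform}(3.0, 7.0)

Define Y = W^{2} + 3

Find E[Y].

E[Y] = 1*E[W²] + 3
E[W] = 5
E[W²] = Var(W) + (E[W])² = 1.3333333 + 25 = 26.333333
E[Y] = 1*26.333333 + 3 = 29.333333

29.333333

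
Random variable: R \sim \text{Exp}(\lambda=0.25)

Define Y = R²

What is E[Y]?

E[R²] = Var(R) + (E[R])² = 16 + 16 = 32

32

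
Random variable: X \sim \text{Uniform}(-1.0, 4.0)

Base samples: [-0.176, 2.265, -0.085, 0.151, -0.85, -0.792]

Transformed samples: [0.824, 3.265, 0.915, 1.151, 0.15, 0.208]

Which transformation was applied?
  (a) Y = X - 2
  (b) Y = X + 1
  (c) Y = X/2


Checking option (b) Y = X + 1:
  X = -0.176 -> Y = 0.824 ✓
  X = 2.265 -> Y = 3.265 ✓
  X = -0.085 -> Y = 0.915 ✓
All samples match this transformation.

(b) X + 1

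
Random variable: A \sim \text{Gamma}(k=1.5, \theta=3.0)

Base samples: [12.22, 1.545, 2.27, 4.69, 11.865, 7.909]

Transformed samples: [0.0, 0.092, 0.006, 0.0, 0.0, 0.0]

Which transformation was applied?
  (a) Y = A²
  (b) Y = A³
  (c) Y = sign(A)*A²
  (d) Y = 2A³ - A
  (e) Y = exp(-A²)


Checking option (e) Y = exp(-A²):
  A = 12.22 -> Y = 0.0 ✓
  A = 1.545 -> Y = 0.092 ✓
  A = 2.27 -> Y = 0.006 ✓
All samples match this transformation.

(e) exp(-A²)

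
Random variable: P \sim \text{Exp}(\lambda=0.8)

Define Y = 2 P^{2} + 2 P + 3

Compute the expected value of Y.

E[Y] = 2*E[P²] + 2*E[P] + 3
E[P] = 1.25
E[P²] = Var(P) + (E[P])² = 1.5625 + 1.5625 = 3.125
E[Y] = 2*3.125 + 2*1.25 + 3 = 11.75

11.75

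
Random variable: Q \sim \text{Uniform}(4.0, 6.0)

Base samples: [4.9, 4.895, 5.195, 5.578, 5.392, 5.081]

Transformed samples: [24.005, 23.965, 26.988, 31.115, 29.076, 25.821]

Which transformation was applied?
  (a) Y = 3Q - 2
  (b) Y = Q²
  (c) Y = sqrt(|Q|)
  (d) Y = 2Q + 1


Checking option (b) Y = Q²:
  Q = 4.9 -> Y = 24.005 ✓
  Q = 4.895 -> Y = 23.965 ✓
  Q = 5.195 -> Y = 26.988 ✓
All samples match this transformation.

(b) Q²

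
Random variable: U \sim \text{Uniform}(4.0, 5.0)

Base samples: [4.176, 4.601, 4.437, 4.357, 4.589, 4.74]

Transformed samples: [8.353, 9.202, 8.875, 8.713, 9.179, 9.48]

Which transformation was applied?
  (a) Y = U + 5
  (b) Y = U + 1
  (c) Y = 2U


Checking option (c) Y = 2U:
  U = 4.176 -> Y = 8.353 ✓
  U = 4.601 -> Y = 9.202 ✓
  U = 4.437 -> Y = 8.875 ✓
All samples match this transformation.

(c) 2U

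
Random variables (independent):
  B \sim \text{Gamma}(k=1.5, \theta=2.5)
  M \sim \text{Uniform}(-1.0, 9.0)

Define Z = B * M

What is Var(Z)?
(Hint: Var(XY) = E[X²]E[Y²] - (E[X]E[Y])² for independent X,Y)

Var(XY) = E[X²]E[Y²] - (E[X]E[Y])²
E[B] = 3.75, Var(B) = 9.375
E[M] = 4, Var(M) = 8.3333333
E[B²] = 9.375 + 3.75² = 23.4375
E[M²] = 8.3333333 + 4² = 24.333333
Var(Z) = 23.4375*24.333333 - (3.75*4)²
= 570.3125 - 225 = 345.3125

345.3125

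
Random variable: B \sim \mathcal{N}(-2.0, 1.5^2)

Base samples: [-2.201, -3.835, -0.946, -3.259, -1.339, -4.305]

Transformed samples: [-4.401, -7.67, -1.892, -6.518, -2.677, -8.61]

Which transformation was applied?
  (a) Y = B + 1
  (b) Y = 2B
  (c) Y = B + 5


Checking option (b) Y = 2B:
  B = -2.201 -> Y = -4.401 ✓
  B = -3.835 -> Y = -7.67 ✓
  B = -0.946 -> Y = -1.892 ✓
All samples match this transformation.

(b) 2B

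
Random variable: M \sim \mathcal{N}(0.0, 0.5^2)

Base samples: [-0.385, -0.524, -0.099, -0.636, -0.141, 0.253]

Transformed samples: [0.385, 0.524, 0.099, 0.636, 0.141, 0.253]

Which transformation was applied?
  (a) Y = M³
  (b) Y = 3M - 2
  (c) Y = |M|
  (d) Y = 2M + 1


Checking option (c) Y = |M|:
  M = -0.385 -> Y = 0.385 ✓
  M = -0.524 -> Y = 0.524 ✓
  M = -0.099 -> Y = 0.099 ✓
All samples match this transformation.

(c) |M|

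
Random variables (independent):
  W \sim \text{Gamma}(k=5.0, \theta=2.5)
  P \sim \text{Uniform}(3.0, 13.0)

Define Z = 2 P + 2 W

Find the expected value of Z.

E[Z] = 2*E[W] + 2*E[P]
E[W] = 12.5
E[P] = 8
E[Z] = 2*12.5 + 2*8 = 41

41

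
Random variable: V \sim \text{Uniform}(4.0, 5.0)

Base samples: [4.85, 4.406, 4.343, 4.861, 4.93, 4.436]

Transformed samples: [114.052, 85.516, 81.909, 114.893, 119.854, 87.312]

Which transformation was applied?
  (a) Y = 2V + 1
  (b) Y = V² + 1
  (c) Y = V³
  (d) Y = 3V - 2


Checking option (c) Y = V³:
  V = 4.85 -> Y = 114.052 ✓
  V = 4.406 -> Y = 85.516 ✓
  V = 4.343 -> Y = 81.909 ✓
All samples match this transformation.

(c) V³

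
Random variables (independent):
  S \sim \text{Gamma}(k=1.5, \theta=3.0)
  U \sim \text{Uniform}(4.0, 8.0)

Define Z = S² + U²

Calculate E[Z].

E[Z] = E[S²] + E[U²]
E[S²] = Var(S) + E[S]² = 13.5 + 20.25 = 33.75
E[U²] = Var(U) + E[U]² = 1.3333333 + 36 = 37.333333
E[Z] = 33.75 + 37.333333 = 71.083333

71.083333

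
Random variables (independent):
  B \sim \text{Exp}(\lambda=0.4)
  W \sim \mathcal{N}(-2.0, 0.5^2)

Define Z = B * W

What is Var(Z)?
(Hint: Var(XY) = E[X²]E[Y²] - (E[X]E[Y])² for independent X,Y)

Var(XY) = E[X²]E[Y²] - (E[X]E[Y])²
E[B] = 2.5, Var(B) = 6.25
E[W] = -2, Var(W) = 0.25
E[B²] = 6.25 + 2.5² = 12.5
E[W²] = 0.25 + (-2)² = 4.25
Var(Z) = 12.5*4.25 - (2.5*(-2))²
= 53.125 - 25 = 28.125

28.125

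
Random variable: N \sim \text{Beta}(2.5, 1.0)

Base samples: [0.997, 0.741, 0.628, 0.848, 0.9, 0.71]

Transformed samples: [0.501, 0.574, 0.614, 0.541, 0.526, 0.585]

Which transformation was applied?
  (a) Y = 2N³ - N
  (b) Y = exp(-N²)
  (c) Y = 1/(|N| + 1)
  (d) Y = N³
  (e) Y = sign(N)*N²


Checking option (c) Y = 1/(|N| + 1):
  N = 0.997 -> Y = 0.501 ✓
  N = 0.741 -> Y = 0.574 ✓
  N = 0.628 -> Y = 0.614 ✓
All samples match this transformation.

(c) 1/(|N| + 1)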